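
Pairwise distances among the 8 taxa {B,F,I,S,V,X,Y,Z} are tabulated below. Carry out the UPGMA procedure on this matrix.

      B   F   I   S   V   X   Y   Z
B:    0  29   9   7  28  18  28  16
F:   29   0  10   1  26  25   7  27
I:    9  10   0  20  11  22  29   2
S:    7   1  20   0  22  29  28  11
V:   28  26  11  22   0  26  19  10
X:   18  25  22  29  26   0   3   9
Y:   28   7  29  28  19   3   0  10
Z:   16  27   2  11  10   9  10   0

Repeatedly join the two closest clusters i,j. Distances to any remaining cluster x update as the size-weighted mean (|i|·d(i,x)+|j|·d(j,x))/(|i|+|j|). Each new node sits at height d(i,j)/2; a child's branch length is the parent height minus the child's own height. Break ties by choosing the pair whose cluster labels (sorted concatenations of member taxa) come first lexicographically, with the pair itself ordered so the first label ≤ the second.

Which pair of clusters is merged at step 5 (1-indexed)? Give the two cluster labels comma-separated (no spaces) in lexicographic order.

B,IVZ

step 1: merge (F,S) at d=1; branch lengths F→1/2, S→1/2; new cluster FS
  updated: d(B,FS)=18, d(FS,I)=15, d(FS,V)=24, d(FS,X)=27, d(FS,Y)=35/2, d(FS,Z)=19
step 2: merge (I,Z) at d=2; branch lengths I→1, Z→1; new cluster IZ
  updated: d(B,IZ)=25/2, d(FS,IZ)=17, d(IZ,V)=21/2, d(IZ,X)=31/2, d(IZ,Y)=39/2
step 3: merge (X,Y) at d=3; branch lengths X→3/2, Y→3/2; new cluster XY
  updated: d(B,XY)=23, d(FS,XY)=89/4, d(IZ,XY)=35/2, d(V,XY)=45/2
step 4: merge (IZ,V) at d=21/2; branch lengths IZ→17/4, V→21/4; new cluster IVZ
  updated: d(B,IVZ)=53/3, d(FS,IVZ)=58/3, d(IVZ,XY)=115/6
step 5: merge (B,IVZ) at d=53/3; branch lengths B→53/6, IVZ→43/12; new cluster BIVZ
  updated: d(BIVZ,FS)=19, d(BIVZ,XY)=161/8
step 6: merge (BIVZ,FS) at d=19; branch lengths BIVZ→2/3, FS→9; new cluster BFISVZ
  updated: d(BFISVZ,XY)=125/6
step 7: merge (BFISVZ,XY) at d=125/6; branch lengths BFISVZ→11/12, XY→107/12; new cluster BFISVXYZ
final tree: (((B:53/6,((I:1,Z:1):17/4,V:21/4):43/12):2/3,(F:1/2,S:1/2):9):11/12,(X:3/2,Y:3/2):107/12)
total length: 569/12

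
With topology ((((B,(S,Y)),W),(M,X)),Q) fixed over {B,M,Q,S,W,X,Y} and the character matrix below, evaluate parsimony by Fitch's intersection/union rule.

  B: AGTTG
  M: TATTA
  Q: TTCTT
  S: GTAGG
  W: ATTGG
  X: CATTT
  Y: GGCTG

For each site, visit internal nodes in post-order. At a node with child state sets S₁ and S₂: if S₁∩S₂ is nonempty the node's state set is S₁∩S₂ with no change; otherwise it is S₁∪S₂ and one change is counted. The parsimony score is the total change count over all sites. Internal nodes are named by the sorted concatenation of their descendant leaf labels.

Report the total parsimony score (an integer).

13

SY@0: {G} ∩ {G} = {G} (intersection, +0)
BSY@0: {A} ∪ {G} = {A,G} (union, +1)
BSWY@0: {A,G} ∩ {A} = {A} (intersection, +0)
MX@0: {T} ∪ {C} = {C,T} (union, +1)
BMSWXY@0: {A} ∪ {C,T} = {A,C,T} (union, +1)
BMQSWXY@0: {A,C,T} ∩ {T} = {T} (intersection, +0)
SY@1: {T} ∪ {G} = {G,T} (union, +1)
BSY@1: {G} ∩ {G,T} = {G} (intersection, +0)
BSWY@1: {G} ∪ {T} = {G,T} (union, +1)
MX@1: {A} ∩ {A} = {A} (intersection, +0)
BMSWXY@1: {G,T} ∪ {A} = {A,G,T} (union, +1)
BMQSWXY@1: {A,G,T} ∩ {T} = {T} (intersection, +0)
SY@2: {A} ∪ {C} = {A,C} (union, +1)
BSY@2: {T} ∪ {A,C} = {A,C,T} (union, +1)
BSWY@2: {A,C,T} ∩ {T} = {T} (intersection, +0)
MX@2: {T} ∩ {T} = {T} (intersection, +0)
BMSWXY@2: {T} ∩ {T} = {T} (intersection, +0)
BMQSWXY@2: {T} ∪ {C} = {C,T} (union, +1)
SY@3: {G} ∪ {T} = {G,T} (union, +1)
BSY@3: {T} ∩ {G,T} = {T} (intersection, +0)
BSWY@3: {T} ∪ {G} = {G,T} (union, +1)
MX@3: {T} ∩ {T} = {T} (intersection, +0)
BMSWXY@3: {G,T} ∩ {T} = {T} (intersection, +0)
BMQSWXY@3: {T} ∩ {T} = {T} (intersection, +0)
SY@4: {G} ∩ {G} = {G} (intersection, +0)
BSY@4: {G} ∩ {G} = {G} (intersection, +0)
BSWY@4: {G} ∩ {G} = {G} (intersection, +0)
MX@4: {A} ∪ {T} = {A,T} (union, +1)
BMSWXY@4: {G} ∪ {A,T} = {A,G,T} (union, +1)
BMQSWXY@4: {A,G,T} ∩ {T} = {T} (intersection, +0)
per-site changes: [3, 3, 3, 2, 2]; total = 13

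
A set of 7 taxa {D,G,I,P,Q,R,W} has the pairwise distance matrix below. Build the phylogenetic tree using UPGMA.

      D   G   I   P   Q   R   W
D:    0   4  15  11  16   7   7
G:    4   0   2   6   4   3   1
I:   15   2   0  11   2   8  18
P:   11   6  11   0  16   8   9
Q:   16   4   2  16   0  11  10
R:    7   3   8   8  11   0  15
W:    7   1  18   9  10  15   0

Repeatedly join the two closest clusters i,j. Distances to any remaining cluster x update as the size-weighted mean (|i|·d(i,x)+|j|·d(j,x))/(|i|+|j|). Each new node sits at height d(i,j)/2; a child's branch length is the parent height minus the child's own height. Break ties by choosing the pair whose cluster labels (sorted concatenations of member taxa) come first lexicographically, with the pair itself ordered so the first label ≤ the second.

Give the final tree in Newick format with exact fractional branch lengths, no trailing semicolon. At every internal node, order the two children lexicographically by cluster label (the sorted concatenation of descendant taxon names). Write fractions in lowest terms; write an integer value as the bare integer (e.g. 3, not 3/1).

(((D:11/4,(G:1/2,W:1/2):9/4):3/2,(P:4,R:4):1/4):13/10,(I:1,Q:1):91/20)

1. join G+W (d=1) ⇒ GW; edges |G|=1/2, |W|=1/2
  updated: d(D,GW)=11/2, d(GW,I)=10, d(GW,P)=15/2, d(GW,Q)=7, d(GW,R)=9
2. join I+Q (d=2) ⇒ IQ; edges |I|=1, |Q|=1
  updated: d(D,IQ)=31/2, d(GW,IQ)=17/2, d(IQ,P)=27/2, d(IQ,R)=19/2
3. join D+GW (d=11/2) ⇒ DGW; edges |D|=11/4, |GW|=9/4
  updated: d(DGW,IQ)=65/6, d(DGW,P)=26/3, d(DGW,R)=25/3
4. join P+R (d=8) ⇒ PR; edges |P|=4, |R|=4
  updated: d(DGW,PR)=17/2, d(IQ,PR)=23/2
5. join DGW+PR (d=17/2) ⇒ DGPRW; edges |DGW|=3/2, |PR|=1/4
  updated: d(DGPRW,IQ)=111/10
6. join DGPRW+IQ (d=111/10) ⇒ DGIPQRW; edges |DGPRW|=13/10, |IQ|=91/20
final tree: (((D:11/4,(G:1/2,W:1/2):9/4):3/2,(P:4,R:4):1/4):13/10,(I:1,Q:1):91/20)
total length: 118/5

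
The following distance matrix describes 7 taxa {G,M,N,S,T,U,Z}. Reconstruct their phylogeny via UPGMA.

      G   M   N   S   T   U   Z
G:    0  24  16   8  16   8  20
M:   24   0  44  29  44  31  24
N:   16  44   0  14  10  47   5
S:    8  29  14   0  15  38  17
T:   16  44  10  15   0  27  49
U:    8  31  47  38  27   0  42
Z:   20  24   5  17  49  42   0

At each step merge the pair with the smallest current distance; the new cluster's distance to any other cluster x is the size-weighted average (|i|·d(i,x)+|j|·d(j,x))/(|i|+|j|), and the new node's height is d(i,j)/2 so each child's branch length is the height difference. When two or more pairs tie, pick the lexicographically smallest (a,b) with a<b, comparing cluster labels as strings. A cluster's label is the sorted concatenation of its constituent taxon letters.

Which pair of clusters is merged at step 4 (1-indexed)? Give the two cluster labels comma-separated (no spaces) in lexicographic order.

GST,NZ

iteration 1: select N,Z (d=5); attach at lengths (5/2, 5/2); label the merged cluster NZ
  updated: d(G,NZ)=18, d(M,NZ)=34, d(NZ,S)=31/2, d(NZ,T)=59/2, d(NZ,U)=89/2
iteration 2: select G,S (d=8); attach at lengths (4, 4); label the merged cluster GS
  updated: d(GS,M)=53/2, d(GS,NZ)=67/4, d(GS,T)=31/2, d(GS,U)=23
iteration 3: select GS,T (d=31/2); attach at lengths (15/4, 31/4); label the merged cluster GST
  updated: d(GST,M)=97/3, d(GST,NZ)=21, d(GST,U)=73/3
iteration 4: select GST,NZ (d=21); attach at lengths (11/4, 8); label the merged cluster GNSTZ
  updated: d(GNSTZ,M)=33, d(GNSTZ,U)=162/5
iteration 5: select M,U (d=31); attach at lengths (31/2, 31/2); label the merged cluster MU
  updated: d(GNSTZ,MU)=327/10
iteration 6: select GNSTZ,MU (d=327/10); attach at lengths (117/20, 17/20); label the merged cluster GMNSTUZ
final tree: ((((G:4,S:4):15/4,T:31/4):11/4,(N:5/2,Z:5/2):8):117/20,(M:31/2,U:31/2):17/20)
total length: 1459/20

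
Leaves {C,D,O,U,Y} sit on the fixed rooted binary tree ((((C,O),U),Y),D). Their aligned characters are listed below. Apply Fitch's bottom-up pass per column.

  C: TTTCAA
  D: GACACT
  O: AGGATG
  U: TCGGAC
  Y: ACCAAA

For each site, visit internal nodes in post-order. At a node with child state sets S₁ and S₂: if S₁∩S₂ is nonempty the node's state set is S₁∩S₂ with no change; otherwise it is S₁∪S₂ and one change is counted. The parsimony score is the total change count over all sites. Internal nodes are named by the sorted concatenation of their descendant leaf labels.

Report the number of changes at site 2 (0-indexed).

2

site 0, node CO: C={T} ∪ O={A} → {A,T} (+1)
site 0, node COU: CO={A,T} ∩ U={T} → {T} (+0)
site 0, node COUY: COU={T} ∪ Y={A} → {A,T} (+1)
site 0, node CDOUY: COUY={A,T} ∪ D={G} → {A,G,T} (+1)
site 1, node CO: C={T} ∪ O={G} → {G,T} (+1)
site 1, node COU: CO={G,T} ∪ U={C} → {C,G,T} (+1)
site 1, node COUY: COU={C,G,T} ∩ Y={C} → {C} (+0)
site 1, node CDOUY: COUY={C} ∪ D={A} → {A,C} (+1)
site 2, node CO: C={T} ∪ O={G} → {G,T} (+1)
site 2, node COU: CO={G,T} ∩ U={G} → {G} (+0)
site 2, node COUY: COU={G} ∪ Y={C} → {C,G} (+1)
site 2, node CDOUY: COUY={C,G} ∩ D={C} → {C} (+0)
site 3, node CO: C={C} ∪ O={A} → {A,C} (+1)
site 3, node COU: CO={A,C} ∪ U={G} → {A,C,G} (+1)
site 3, node COUY: COU={A,C,G} ∩ Y={A} → {A} (+0)
site 3, node CDOUY: COUY={A} ∩ D={A} → {A} (+0)
site 4, node CO: C={A} ∪ O={T} → {A,T} (+1)
site 4, node COU: CO={A,T} ∩ U={A} → {A} (+0)
site 4, node COUY: COU={A} ∩ Y={A} → {A} (+0)
site 4, node CDOUY: COUY={A} ∪ D={C} → {A,C} (+1)
site 5, node CO: C={A} ∪ O={G} → {A,G} (+1)
site 5, node COU: CO={A,G} ∪ U={C} → {A,C,G} (+1)
site 5, node COUY: COU={A,C,G} ∩ Y={A} → {A} (+0)
site 5, node CDOUY: COUY={A} ∪ D={T} → {A,T} (+1)
per-site changes: [3, 3, 2, 2, 2, 3]; total = 15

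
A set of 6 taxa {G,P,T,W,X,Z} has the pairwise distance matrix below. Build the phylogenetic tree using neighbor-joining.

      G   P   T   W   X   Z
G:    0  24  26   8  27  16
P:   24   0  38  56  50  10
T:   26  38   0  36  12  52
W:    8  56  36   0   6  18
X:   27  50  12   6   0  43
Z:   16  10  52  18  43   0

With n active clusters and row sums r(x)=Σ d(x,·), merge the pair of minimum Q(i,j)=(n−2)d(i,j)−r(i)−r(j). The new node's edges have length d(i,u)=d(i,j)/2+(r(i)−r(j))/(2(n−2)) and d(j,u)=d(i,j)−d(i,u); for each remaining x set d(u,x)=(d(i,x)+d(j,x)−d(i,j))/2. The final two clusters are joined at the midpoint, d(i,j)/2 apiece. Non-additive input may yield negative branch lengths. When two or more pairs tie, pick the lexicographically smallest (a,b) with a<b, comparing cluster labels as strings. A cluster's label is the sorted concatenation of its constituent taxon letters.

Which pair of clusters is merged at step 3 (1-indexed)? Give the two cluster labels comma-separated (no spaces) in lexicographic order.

G,PZ

step 1: merge (P,Z) at d=10, Q=-277; branch lengths P→79/8, Z→1/8; new cluster PZ
  updated: d(G,PZ)=15, d(PZ,T)=40, d(PZ,W)=32, d(PZ,X)=83/2
step 2: merge (T,X) at d=12, Q=-329/2; branch lengths T→127/12, X→17/12; new cluster TX
  updated: d(G,TX)=41/2, d(PZ,TX)=139/4, d(TX,W)=15
step 3: merge (G,PZ) at d=15, Q=-381/4; branch lengths G→-33/16, PZ→273/16; new cluster GPZ
  updated: d(GPZ,TX)=161/8, d(GPZ,W)=25/2
step 4: merge (GPZ,TX) at d=161/8, Q=-381/8; branch lengths GPZ→141/16, TX→181/16; new cluster GPTXZ
  updated: d(GPTXZ,W)=59/16
step 5: merge (GPTXZ,W) at d=59/16; branch lengths GPTXZ→59/32, W→59/32; new cluster GPTWXZ
final tree: (((G:-33/16,(P:79/8,Z:1/8):273/16):141/16,(T:127/12,X:17/12):181/16):59/32,W:59/32)
total length: 973/16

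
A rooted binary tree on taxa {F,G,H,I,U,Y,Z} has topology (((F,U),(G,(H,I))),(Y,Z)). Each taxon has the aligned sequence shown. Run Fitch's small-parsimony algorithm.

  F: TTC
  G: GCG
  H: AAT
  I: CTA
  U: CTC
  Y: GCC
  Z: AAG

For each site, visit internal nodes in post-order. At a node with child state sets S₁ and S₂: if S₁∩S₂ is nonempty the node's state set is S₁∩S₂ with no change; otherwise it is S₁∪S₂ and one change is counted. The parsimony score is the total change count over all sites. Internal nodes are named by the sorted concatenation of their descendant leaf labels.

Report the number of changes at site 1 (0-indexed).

4

site 0, node FU: F={T} ∪ U={C} → {C,T} (+1)
site 0, node HI: H={A} ∪ I={C} → {A,C} (+1)
site 0, node GHI: G={G} ∪ HI={A,C} → {A,C,G} (+1)
site 0, node FGHIU: FU={C,T} ∩ GHI={A,C,G} → {C} (+0)
site 0, node YZ: Y={G} ∪ Z={A} → {A,G} (+1)
site 0, node FGHIUYZ: FGHIU={C} ∪ YZ={A,G} → {A,C,G} (+1)
site 1, node FU: F={T} ∩ U={T} → {T} (+0)
site 1, node HI: H={A} ∪ I={T} → {A,T} (+1)
site 1, node GHI: G={C} ∪ HI={A,T} → {A,C,T} (+1)
site 1, node FGHIU: FU={T} ∩ GHI={A,C,T} → {T} (+0)
site 1, node YZ: Y={C} ∪ Z={A} → {A,C} (+1)
site 1, node FGHIUYZ: FGHIU={T} ∪ YZ={A,C} → {A,C,T} (+1)
site 2, node FU: F={C} ∩ U={C} → {C} (+0)
site 2, node HI: H={T} ∪ I={A} → {A,T} (+1)
site 2, node GHI: G={G} ∪ HI={A,T} → {A,G,T} (+1)
site 2, node FGHIU: FU={C} ∪ GHI={A,G,T} → {A,C,G,T} (+1)
site 2, node YZ: Y={C} ∪ Z={G} → {C,G} (+1)
site 2, node FGHIUYZ: FGHIU={A,C,G,T} ∩ YZ={C,G} → {C,G} (+0)
per-site changes: [5, 4, 4]; total = 13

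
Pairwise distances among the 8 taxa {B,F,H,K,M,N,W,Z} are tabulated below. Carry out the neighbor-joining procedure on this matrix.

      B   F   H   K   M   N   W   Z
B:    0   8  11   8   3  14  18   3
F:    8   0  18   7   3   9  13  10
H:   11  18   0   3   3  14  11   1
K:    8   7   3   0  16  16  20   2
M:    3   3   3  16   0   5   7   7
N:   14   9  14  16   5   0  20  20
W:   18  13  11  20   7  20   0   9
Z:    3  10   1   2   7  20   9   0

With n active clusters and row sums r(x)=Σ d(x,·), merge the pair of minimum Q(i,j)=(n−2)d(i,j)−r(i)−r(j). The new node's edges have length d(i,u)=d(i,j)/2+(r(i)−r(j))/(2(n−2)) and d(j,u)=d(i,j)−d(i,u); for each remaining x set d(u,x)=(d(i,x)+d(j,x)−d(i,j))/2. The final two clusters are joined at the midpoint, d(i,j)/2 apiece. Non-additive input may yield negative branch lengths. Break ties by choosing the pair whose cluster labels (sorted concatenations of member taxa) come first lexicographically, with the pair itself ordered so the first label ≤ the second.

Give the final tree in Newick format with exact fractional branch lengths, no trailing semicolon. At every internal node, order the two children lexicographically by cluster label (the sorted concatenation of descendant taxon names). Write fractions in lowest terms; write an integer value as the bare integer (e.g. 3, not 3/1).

((((B:75/32,((H:7/12,K:29/12):11/20,Z:-11/20):101/32):201/64,W:567/64):57/64,(F:95/48,N:337/48):105/64):-137/128,M:-137/128)

1. join H+K (d=3, Q=-115) ⇒ HK; edges |H|=7/12, |K|=29/12
  updated: d(B,HK)=8, d(F,HK)=11, d(HK,M)=8, d(HK,N)=27/2, d(HK,W)=14, d(HK,Z)=0
2. join HK+Z (d=0, Q=-207/2) ⇒ HKZ; edges |HK|=11/20, |Z|=-11/20
  updated: d(B,HKZ)=11/2, d(F,HKZ)=21/2, d(HKZ,M)=15/2, d(HKZ,N)=67/4, d(HKZ,W)=23/2
3. join B+HKZ (d=11/2, Q=-313/4) ⇒ BHKZ; edges |B|=75/32, |HKZ|=101/32
  updated: d(BHKZ,F)=13/2, d(BHKZ,M)=5/2, d(BHKZ,N)=101/8, d(BHKZ,W)=12
4. join F+N (d=9, Q=-409/8) ⇒ FN; edges |F|=95/48, |N|=337/48
  updated: d(BHKZ,FN)=81/16, d(FN,M)=-1/2, d(FN,W)=12
5. join BHKZ+W (d=12, Q=-425/16) ⇒ BHKWZ; edges |BHKZ|=201/64, |W|=567/64
  updated: d(BHKWZ,FN)=81/32, d(BHKWZ,M)=-5/4
6. join BHKWZ+FN (d=81/32, Q=-25/32) ⇒ BFHKNWZ; edges |BHKWZ|=57/64, |FN|=105/64
  updated: d(BFHKNWZ,M)=-137/64
7. join BFHKNWZ+M (d=-137/64) ⇒ BFHKMNWZ; edges |BFHKNWZ|=-137/128, |M|=-137/128
final tree: ((((B:75/32,((H:7/12,K:29/12):11/20,Z:-11/20):101/32):201/64,W:567/64):57/64,(F:95/48,N:337/48):105/64):-137/128,M:-137/128)
total length: 1913/64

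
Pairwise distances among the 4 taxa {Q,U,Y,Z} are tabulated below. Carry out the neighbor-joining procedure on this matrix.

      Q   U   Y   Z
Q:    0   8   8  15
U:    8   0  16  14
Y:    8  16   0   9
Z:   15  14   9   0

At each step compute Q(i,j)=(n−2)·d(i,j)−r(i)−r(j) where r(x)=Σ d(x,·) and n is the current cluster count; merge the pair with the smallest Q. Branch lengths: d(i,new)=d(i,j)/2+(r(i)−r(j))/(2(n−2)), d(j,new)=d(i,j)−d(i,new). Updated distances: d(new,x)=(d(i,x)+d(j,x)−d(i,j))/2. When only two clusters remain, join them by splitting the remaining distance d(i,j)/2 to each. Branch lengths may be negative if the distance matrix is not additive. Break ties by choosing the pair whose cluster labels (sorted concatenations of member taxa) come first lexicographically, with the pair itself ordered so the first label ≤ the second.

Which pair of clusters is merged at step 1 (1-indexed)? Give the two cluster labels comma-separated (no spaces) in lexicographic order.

Q,U

iteration 1: select Q,U (d=8, Q=-53); attach at lengths (9/4, 23/4); label the merged cluster QU
  updated: d(QU,Y)=8, d(QU,Z)=21/2
iteration 2: select QU,Y (d=8, Q=-55/2); attach at lengths (19/4, 13/4); label the merged cluster QUY
  updated: d(QUY,Z)=23/4
iteration 3: select QUY,Z (d=23/4); attach at lengths (23/8, 23/8); label the merged cluster QUYZ
final tree: (((Q:9/4,U:23/4):19/4,Y:13/4):23/8,Z:23/8)
total length: 87/4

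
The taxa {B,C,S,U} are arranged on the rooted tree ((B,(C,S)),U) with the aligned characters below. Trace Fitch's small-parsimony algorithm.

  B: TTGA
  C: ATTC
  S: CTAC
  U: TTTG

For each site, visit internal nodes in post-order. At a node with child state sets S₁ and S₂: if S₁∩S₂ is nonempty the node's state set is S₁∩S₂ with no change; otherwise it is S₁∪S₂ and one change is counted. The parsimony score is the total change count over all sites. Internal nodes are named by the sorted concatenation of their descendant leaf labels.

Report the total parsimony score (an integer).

6

CS@0: {A} ∪ {C} = {A,C} (union, +1)
BCS@0: {T} ∪ {A,C} = {A,C,T} (union, +1)
BCSU@0: {A,C,T} ∩ {T} = {T} (intersection, +0)
CS@1: {T} ∩ {T} = {T} (intersection, +0)
BCS@1: {T} ∩ {T} = {T} (intersection, +0)
BCSU@1: {T} ∩ {T} = {T} (intersection, +0)
CS@2: {T} ∪ {A} = {A,T} (union, +1)
BCS@2: {G} ∪ {A,T} = {A,G,T} (union, +1)
BCSU@2: {A,G,T} ∩ {T} = {T} (intersection, +0)
CS@3: {C} ∩ {C} = {C} (intersection, +0)
BCS@3: {A} ∪ {C} = {A,C} (union, +1)
BCSU@3: {A,C} ∪ {G} = {A,C,G} (union, +1)
per-site changes: [2, 0, 2, 2]; total = 6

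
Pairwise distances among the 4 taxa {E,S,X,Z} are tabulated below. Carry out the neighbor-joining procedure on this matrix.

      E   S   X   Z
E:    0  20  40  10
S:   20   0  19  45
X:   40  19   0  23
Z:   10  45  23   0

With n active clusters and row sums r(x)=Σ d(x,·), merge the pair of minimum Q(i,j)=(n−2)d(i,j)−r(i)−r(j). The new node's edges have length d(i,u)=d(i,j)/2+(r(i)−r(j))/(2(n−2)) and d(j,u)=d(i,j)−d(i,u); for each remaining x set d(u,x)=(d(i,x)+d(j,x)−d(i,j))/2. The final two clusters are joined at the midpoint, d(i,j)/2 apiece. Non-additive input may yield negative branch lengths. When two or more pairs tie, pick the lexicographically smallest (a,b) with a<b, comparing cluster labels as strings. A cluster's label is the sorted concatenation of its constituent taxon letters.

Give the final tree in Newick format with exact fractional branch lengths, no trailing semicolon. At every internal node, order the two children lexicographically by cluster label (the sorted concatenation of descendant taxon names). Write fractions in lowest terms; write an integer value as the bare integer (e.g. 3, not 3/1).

(((E:3,Z:7):35/2,S:10):9/2,X:9/2)

iteration 1: select E,Z (d=10, Q=-128); attach at lengths (3, 7); label the merged cluster EZ
  updated: d(EZ,S)=55/2, d(EZ,X)=53/2
iteration 2: select EZ,S (d=55/2, Q=-73); attach at lengths (35/2, 10); label the merged cluster ESZ
  updated: d(ESZ,X)=9
iteration 3: select ESZ,X (d=9); attach at lengths (9/2, 9/2); label the merged cluster ESXZ
final tree: (((E:3,Z:7):35/2,S:10):9/2,X:9/2)
total length: 93/2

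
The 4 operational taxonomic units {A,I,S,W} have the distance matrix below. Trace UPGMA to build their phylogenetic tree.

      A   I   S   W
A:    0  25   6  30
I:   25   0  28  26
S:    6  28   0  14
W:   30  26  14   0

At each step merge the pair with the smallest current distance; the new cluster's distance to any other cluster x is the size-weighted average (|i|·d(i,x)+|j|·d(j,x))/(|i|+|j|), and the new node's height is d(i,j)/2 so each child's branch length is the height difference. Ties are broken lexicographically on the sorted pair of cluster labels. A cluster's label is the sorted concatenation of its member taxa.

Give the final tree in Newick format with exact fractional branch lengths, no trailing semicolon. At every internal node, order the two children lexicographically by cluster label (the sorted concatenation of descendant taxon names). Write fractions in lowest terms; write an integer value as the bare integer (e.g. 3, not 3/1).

step 1: merge (A,S) at d=6; branch lengths A→3, S→3; new cluster AS
  updated: d(AS,I)=53/2, d(AS,W)=22
step 2: merge (AS,W) at d=22; branch lengths AS→8, W→11; new cluster ASW
  updated: d(ASW,I)=79/3
step 3: merge (ASW,I) at d=79/3; branch lengths ASW→13/6, I→79/6; new cluster AISW
final tree: (((A:3,S:3):8,W:11):13/6,I:79/6)
total length: 121/3

(((A:3,S:3):8,W:11):13/6,I:79/6)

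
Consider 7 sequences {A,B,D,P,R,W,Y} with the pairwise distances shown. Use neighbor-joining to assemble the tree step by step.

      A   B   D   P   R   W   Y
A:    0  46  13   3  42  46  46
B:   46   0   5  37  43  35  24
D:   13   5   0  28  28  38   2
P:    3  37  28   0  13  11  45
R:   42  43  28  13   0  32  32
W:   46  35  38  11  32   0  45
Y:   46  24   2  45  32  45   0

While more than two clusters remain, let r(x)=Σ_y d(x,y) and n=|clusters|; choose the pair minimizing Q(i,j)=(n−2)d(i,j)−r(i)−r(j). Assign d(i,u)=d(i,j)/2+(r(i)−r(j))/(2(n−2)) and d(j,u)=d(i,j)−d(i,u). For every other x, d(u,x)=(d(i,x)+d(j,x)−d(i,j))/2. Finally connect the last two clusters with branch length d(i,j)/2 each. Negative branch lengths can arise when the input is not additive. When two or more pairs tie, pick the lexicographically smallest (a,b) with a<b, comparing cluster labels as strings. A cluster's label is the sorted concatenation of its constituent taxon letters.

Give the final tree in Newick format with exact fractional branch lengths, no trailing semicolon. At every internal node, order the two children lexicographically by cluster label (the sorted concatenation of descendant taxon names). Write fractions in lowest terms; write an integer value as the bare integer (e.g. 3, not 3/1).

1. join A+P (d=3, Q=-318) ⇒ AP; edges |A|=37/5, |P|=-22/5
  updated: d(AP,B)=40, d(AP,D)=19, d(AP,R)=26, d(AP,W)=27, d(AP,Y)=44
2. join D+Y (d=2, Q=-231) ⇒ DY; edges |D|=-47/8, |Y|=63/8
  updated: d(AP,DY)=61/2, d(B,DY)=27/2, d(DY,R)=29, d(DY,W)=81/2
3. join B+DY (d=27/2, Q=-409/2) ⇒ BDY; edges |B|=39/4, |DY|=15/4
  updated: d(AP,BDY)=57/2, d(BDY,R)=117/4, d(BDY,W)=31
4. join AP+W (d=27, Q=-235/2) ⇒ APW; edges |AP|=91/8, |W|=125/8
  updated: d(APW,BDY)=65/4, d(APW,R)=31/2
5. join APW+BDY (d=65/4, Q=-61) ⇒ ABDPWY; edges |APW|=5/4, |BDY|=15
  updated: d(ABDPWY,R)=57/4
6. join ABDPWY+R (d=57/4) ⇒ ABDPRWY; edges |ABDPWY|=57/8, |R|=57/8
final tree: ((((A:37/5,P:-22/5):91/8,W:125/8):5/4,(B:39/4,(D:-47/8,Y:63/8):15/4):15):57/8,R:57/8)
total length: 76

((((A:37/5,P:-22/5):91/8,W:125/8):5/4,(B:39/4,(D:-47/8,Y:63/8):15/4):15):57/8,R:57/8)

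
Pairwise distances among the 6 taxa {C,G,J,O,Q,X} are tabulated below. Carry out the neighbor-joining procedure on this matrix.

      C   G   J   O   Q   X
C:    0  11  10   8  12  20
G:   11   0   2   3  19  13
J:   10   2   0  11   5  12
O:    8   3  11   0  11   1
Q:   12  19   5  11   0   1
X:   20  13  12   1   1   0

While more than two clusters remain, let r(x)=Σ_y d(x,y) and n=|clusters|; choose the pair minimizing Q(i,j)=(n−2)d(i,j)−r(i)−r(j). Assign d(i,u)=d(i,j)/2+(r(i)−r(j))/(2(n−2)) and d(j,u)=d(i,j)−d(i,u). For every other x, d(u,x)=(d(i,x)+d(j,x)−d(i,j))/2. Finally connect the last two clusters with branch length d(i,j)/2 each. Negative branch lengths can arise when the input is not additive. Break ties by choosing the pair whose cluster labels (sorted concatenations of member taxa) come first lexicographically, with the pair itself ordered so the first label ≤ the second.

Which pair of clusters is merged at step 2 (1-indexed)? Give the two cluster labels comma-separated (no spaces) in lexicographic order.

1. join Q+X (d=1, Q=-91) ⇒ QX; edges |Q|=5/8, |X|=3/8
  updated: d(C,QX)=31/2, d(G,QX)=31/2, d(J,QX)=8, d(O,QX)=11/2
2. join G+J (d=2, Q=-113/2) ⇒ GJ; edges |G|=13/12, |J|=11/12
  updated: d(C,GJ)=19/2, d(GJ,O)=6, d(GJ,QX)=43/4
3. join C+GJ (d=19/2, Q=-161/4) ⇒ CGJ; edges |C|=103/16, |GJ|=49/16
  updated: d(CGJ,O)=9/4, d(CGJ,QX)=67/8
4. join CGJ+O (d=9/4, Q=-129/8) ⇒ CGJO; edges |CGJ|=41/16, |O|=-5/16
  updated: d(CGJO,QX)=93/16
5. join CGJO+QX (d=93/16) ⇒ CGJOQX; edges |CGJO|=93/32, |QX|=93/32
final tree: (((C:103/16,(G:13/12,J:11/12):49/16):41/16,O:-5/16):93/32,(Q:5/8,X:3/8):93/32)
total length: 329/16

G,J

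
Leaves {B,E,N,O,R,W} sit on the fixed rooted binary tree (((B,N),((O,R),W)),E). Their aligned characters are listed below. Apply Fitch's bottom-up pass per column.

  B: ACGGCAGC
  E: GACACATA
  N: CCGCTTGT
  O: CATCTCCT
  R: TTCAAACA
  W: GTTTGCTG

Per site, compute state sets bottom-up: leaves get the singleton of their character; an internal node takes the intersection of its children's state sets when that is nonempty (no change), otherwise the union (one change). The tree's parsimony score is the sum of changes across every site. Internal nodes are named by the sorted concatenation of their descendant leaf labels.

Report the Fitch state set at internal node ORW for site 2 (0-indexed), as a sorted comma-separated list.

site 0, node BN: B={A} ∪ N={C} → {A,C} (+1)
site 0, node OR: O={C} ∪ R={T} → {C,T} (+1)
site 0, node ORW: OR={C,T} ∪ W={G} → {C,G,T} (+1)
site 0, node BNORW: BN={A,C} ∩ ORW={C,G,T} → {C} (+0)
site 0, node BENORW: BNORW={C} ∪ E={G} → {C,G} (+1)
site 1, node BN: B={C} ∩ N={C} → {C} (+0)
site 1, node OR: O={A} ∪ R={T} → {A,T} (+1)
site 1, node ORW: OR={A,T} ∩ W={T} → {T} (+0)
site 1, node BNORW: BN={C} ∪ ORW={T} → {C,T} (+1)
site 1, node BENORW: BNORW={C,T} ∪ E={A} → {A,C,T} (+1)
site 2, node BN: B={G} ∩ N={G} → {G} (+0)
site 2, node OR: O={T} ∪ R={C} → {C,T} (+1)
site 2, node ORW: OR={C,T} ∩ W={T} → {T} (+0)
site 2, node BNORW: BN={G} ∪ ORW={T} → {G,T} (+1)
site 2, node BENORW: BNORW={G,T} ∪ E={C} → {C,G,T} (+1)
site 3, node BN: B={G} ∪ N={C} → {C,G} (+1)
site 3, node OR: O={C} ∪ R={A} → {A,C} (+1)
site 3, node ORW: OR={A,C} ∪ W={T} → {A,C,T} (+1)
site 3, node BNORW: BN={C,G} ∩ ORW={A,C,T} → {C} (+0)
site 3, node BENORW: BNORW={C} ∪ E={A} → {A,C} (+1)
site 4, node BN: B={C} ∪ N={T} → {C,T} (+1)
site 4, node OR: O={T} ∪ R={A} → {A,T} (+1)
site 4, node ORW: OR={A,T} ∪ W={G} → {A,G,T} (+1)
site 4, node BNORW: BN={C,T} ∩ ORW={A,G,T} → {T} (+0)
site 4, node BENORW: BNORW={T} ∪ E={C} → {C,T} (+1)
site 5, node BN: B={A} ∪ N={T} → {A,T} (+1)
site 5, node OR: O={C} ∪ R={A} → {A,C} (+1)
site 5, node ORW: OR={A,C} ∩ W={C} → {C} (+0)
site 5, node BNORW: BN={A,T} ∪ ORW={C} → {A,C,T} (+1)
site 5, node BENORW: BNORW={A,C,T} ∩ E={A} → {A} (+0)
site 6, node BN: B={G} ∩ N={G} → {G} (+0)
site 6, node OR: O={C} ∩ R={C} → {C} (+0)
site 6, node ORW: OR={C} ∪ W={T} → {C,T} (+1)
site 6, node BNORW: BN={G} ∪ ORW={C,T} → {C,G,T} (+1)
site 6, node BENORW: BNORW={C,G,T} ∩ E={T} → {T} (+0)
site 7, node BN: B={C} ∪ N={T} → {C,T} (+1)
site 7, node OR: O={T} ∪ R={A} → {A,T} (+1)
site 7, node ORW: OR={A,T} ∪ W={G} → {A,G,T} (+1)
site 7, node BNORW: BN={C,T} ∩ ORW={A,G,T} → {T} (+0)
site 7, node BENORW: BNORW={T} ∪ E={A} → {A,T} (+1)
per-site changes: [4, 3, 3, 4, 4, 3, 2, 4]; total = 27

T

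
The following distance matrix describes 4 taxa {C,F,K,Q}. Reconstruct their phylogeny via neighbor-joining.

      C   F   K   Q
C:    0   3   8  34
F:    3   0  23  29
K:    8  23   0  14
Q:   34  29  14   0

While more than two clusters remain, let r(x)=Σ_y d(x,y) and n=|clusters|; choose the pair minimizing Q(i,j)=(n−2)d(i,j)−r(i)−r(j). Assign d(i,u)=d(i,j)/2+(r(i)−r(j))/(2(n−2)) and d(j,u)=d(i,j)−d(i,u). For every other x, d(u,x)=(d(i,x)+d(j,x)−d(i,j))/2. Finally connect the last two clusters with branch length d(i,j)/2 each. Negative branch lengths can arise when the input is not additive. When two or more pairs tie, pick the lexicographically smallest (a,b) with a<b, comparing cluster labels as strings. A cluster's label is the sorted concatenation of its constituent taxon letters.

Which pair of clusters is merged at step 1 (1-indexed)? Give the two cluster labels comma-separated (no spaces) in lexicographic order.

1. join C+F (d=3, Q=-94) ⇒ CF; edges |C|=-1, |F|=4
  updated: d(CF,K)=14, d(CF,Q)=30
2. join CF+K (d=14, Q=-58) ⇒ CFK; edges |CF|=15, |K|=-1
  updated: d(CFK,Q)=15
3. join CFK+Q (d=15) ⇒ CFKQ; edges |CFK|=15/2, |Q|=15/2
final tree: (((C:-1,F:4):15,K:-1):15/2,Q:15/2)
total length: 32

C,F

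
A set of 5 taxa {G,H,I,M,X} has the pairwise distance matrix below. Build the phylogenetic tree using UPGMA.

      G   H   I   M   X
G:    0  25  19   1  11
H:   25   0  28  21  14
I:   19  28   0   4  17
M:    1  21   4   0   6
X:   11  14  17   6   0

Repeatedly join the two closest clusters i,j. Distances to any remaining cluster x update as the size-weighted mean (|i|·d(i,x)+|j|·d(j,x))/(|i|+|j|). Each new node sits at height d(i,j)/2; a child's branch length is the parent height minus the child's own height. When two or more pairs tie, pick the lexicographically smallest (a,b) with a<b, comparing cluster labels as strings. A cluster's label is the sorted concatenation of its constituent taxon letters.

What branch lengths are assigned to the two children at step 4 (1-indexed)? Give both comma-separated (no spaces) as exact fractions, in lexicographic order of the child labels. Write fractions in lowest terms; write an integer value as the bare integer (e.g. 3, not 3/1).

step 1: merge (G,M) at d=1; branch lengths G→1/2, M→1/2; new cluster GM
  updated: d(GM,H)=23, d(GM,I)=23/2, d(GM,X)=17/2
step 2: merge (GM,X) at d=17/2; branch lengths GM→15/4, X→17/4; new cluster GMX
  updated: d(GMX,H)=20, d(GMX,I)=40/3
step 3: merge (GMX,I) at d=40/3; branch lengths GMX→29/12, I→20/3; new cluster GIMX
  updated: d(GIMX,H)=22
step 4: merge (GIMX,H) at d=22; branch lengths GIMX→13/3, H→11; new cluster GHIMX
final tree: ((((G:1/2,M:1/2):15/4,X:17/4):29/12,I:20/3):13/3,H:11)
total length: 401/12

13/3,11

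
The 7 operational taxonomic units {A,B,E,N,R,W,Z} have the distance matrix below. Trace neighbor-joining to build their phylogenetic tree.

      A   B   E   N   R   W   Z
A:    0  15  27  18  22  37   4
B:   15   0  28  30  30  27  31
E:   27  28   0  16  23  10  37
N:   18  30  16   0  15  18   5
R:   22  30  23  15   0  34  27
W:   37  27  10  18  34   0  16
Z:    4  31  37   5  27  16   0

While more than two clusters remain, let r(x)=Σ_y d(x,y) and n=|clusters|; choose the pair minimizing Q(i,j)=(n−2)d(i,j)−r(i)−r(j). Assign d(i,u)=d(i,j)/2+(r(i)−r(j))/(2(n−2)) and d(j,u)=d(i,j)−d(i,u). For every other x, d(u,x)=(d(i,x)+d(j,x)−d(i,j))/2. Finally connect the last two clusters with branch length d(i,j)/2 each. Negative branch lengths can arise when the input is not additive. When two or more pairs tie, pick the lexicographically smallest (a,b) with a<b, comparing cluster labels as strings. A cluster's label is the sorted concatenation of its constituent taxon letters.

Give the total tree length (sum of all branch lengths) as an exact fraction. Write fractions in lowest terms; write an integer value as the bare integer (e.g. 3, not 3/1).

2029/32

step 1: merge (E,W) at d=10, Q=-233; branch lengths E→49/10, W→51/10; new cluster EW
  updated: d(A,EW)=27, d(B,EW)=45/2, d(EW,N)=12, d(EW,R)=47/2, d(EW,Z)=43/2
step 2: merge (A,Z) at d=4, Q=-317/2; branch lengths A→27/16, Z→37/16; new cluster AZ
  updated: d(AZ,B)=21, d(AZ,EW)=89/4, d(AZ,N)=19/2, d(AZ,R)=45/2
step 3: merge (B,EW) at d=45/2, Q=-465/4; branch lengths B→121/8, EW→59/8; new cluster BEW
  updated: d(AZ,BEW)=83/8, d(BEW,N)=39/4, d(BEW,R)=31/2
step 4: merge (AZ,N) at d=19/2, Q=-461/8; branch lengths AZ→217/32, N→87/32; new cluster ANZ
  updated: d(ANZ,BEW)=85/16, d(ANZ,R)=14
step 5: merge (ANZ,BEW) at d=85/16, Q=-557/16; branch lengths ANZ→61/32, BEW→109/32; new cluster ABENWZ
  updated: d(ABENWZ,R)=387/32
step 6: merge (ABENWZ,R) at d=387/32; branch lengths ABENWZ→387/64, R→387/64; new cluster ABENRWZ
final tree: ((((A:27/16,Z:37/16):217/32,N:87/32):61/32,(B:121/8,(E:49/10,W:51/10):59/8):109/32):387/64,R:387/64)
total length: 2029/32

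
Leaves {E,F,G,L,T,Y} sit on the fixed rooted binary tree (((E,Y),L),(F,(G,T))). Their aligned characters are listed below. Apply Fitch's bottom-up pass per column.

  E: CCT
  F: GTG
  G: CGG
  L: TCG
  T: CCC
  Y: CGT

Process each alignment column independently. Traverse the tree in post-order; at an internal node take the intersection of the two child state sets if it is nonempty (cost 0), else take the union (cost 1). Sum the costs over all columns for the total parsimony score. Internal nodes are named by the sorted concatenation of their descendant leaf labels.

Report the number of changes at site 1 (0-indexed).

3

EY@0: {C} ∩ {C} = {C} (intersection, +0)
ELY@0: {C} ∪ {T} = {C,T} (union, +1)
GT@0: {C} ∩ {C} = {C} (intersection, +0)
FGT@0: {G} ∪ {C} = {C,G} (union, +1)
EFGLTY@0: {C,T} ∩ {C,G} = {C} (intersection, +0)
EY@1: {C} ∪ {G} = {C,G} (union, +1)
ELY@1: {C,G} ∩ {C} = {C} (intersection, +0)
GT@1: {G} ∪ {C} = {C,G} (union, +1)
FGT@1: {T} ∪ {C,G} = {C,G,T} (union, +1)
EFGLTY@1: {C} ∩ {C,G,T} = {C} (intersection, +0)
EY@2: {T} ∩ {T} = {T} (intersection, +0)
ELY@2: {T} ∪ {G} = {G,T} (union, +1)
GT@2: {G} ∪ {C} = {C,G} (union, +1)
FGT@2: {G} ∩ {C,G} = {G} (intersection, +0)
EFGLTY@2: {G,T} ∩ {G} = {G} (intersection, +0)
per-site changes: [2, 3, 2]; total = 7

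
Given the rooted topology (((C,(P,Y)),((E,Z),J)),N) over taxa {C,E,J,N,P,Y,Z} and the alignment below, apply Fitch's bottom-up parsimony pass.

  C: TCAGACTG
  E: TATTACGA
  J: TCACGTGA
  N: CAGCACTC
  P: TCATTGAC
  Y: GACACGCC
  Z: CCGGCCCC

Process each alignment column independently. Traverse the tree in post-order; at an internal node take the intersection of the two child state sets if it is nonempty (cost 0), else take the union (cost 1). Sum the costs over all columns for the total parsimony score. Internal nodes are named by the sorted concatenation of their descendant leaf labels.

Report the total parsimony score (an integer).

28

PY@0: {T} ∪ {G} = {G,T} (union, +1)
CPY@0: {T} ∩ {G,T} = {T} (intersection, +0)
EZ@0: {T} ∪ {C} = {C,T} (union, +1)
EJZ@0: {C,T} ∩ {T} = {T} (intersection, +0)
CEJPYZ@0: {T} ∩ {T} = {T} (intersection, +0)
CEJNPYZ@0: {T} ∪ {C} = {C,T} (union, +1)
PY@1: {C} ∪ {A} = {A,C} (union, +1)
CPY@1: {C} ∩ {A,C} = {C} (intersection, +0)
EZ@1: {A} ∪ {C} = {A,C} (union, +1)
EJZ@1: {A,C} ∩ {C} = {C} (intersection, +0)
CEJPYZ@1: {C} ∩ {C} = {C} (intersection, +0)
CEJNPYZ@1: {C} ∪ {A} = {A,C} (union, +1)
PY@2: {A} ∪ {C} = {A,C} (union, +1)
CPY@2: {A} ∩ {A,C} = {A} (intersection, +0)
EZ@2: {T} ∪ {G} = {G,T} (union, +1)
EJZ@2: {G,T} ∪ {A} = {A,G,T} (union, +1)
CEJPYZ@2: {A} ∩ {A,G,T} = {A} (intersection, +0)
CEJNPYZ@2: {A} ∪ {G} = {A,G} (union, +1)
PY@3: {T} ∪ {A} = {A,T} (union, +1)
CPY@3: {G} ∪ {A,T} = {A,G,T} (union, +1)
EZ@3: {T} ∪ {G} = {G,T} (union, +1)
EJZ@3: {G,T} ∪ {C} = {C,G,T} (union, +1)
CEJPYZ@3: {A,G,T} ∩ {C,G,T} = {G,T} (intersection, +0)
CEJNPYZ@3: {G,T} ∪ {C} = {C,G,T} (union, +1)
PY@4: {T} ∪ {C} = {C,T} (union, +1)
CPY@4: {A} ∪ {C,T} = {A,C,T} (union, +1)
EZ@4: {A} ∪ {C} = {A,C} (union, +1)
EJZ@4: {A,C} ∪ {G} = {A,C,G} (union, +1)
CEJPYZ@4: {A,C,T} ∩ {A,C,G} = {A,C} (intersection, +0)
CEJNPYZ@4: {A,C} ∩ {A} = {A} (intersection, +0)
PY@5: {G} ∩ {G} = {G} (intersection, +0)
CPY@5: {C} ∪ {G} = {C,G} (union, +1)
EZ@5: {C} ∩ {C} = {C} (intersection, +0)
EJZ@5: {C} ∪ {T} = {C,T} (union, +1)
CEJPYZ@5: {C,G} ∩ {C,T} = {C} (intersection, +0)
CEJNPYZ@5: {C} ∩ {C} = {C} (intersection, +0)
PY@6: {A} ∪ {C} = {A,C} (union, +1)
CPY@6: {T} ∪ {A,C} = {A,C,T} (union, +1)
EZ@6: {G} ∪ {C} = {C,G} (union, +1)
EJZ@6: {C,G} ∩ {G} = {G} (intersection, +0)
CEJPYZ@6: {A,C,T} ∪ {G} = {A,C,G,T} (union, +1)
CEJNPYZ@6: {A,C,G,T} ∩ {T} = {T} (intersection, +0)
PY@7: {C} ∩ {C} = {C} (intersection, +0)
CPY@7: {G} ∪ {C} = {C,G} (union, +1)
EZ@7: {A} ∪ {C} = {A,C} (union, +1)
EJZ@7: {A,C} ∩ {A} = {A} (intersection, +0)
CEJPYZ@7: {C,G} ∪ {A} = {A,C,G} (union, +1)
CEJNPYZ@7: {A,C,G} ∩ {C} = {C} (intersection, +0)
per-site changes: [3, 3, 4, 5, 4, 2, 4, 3]; total = 28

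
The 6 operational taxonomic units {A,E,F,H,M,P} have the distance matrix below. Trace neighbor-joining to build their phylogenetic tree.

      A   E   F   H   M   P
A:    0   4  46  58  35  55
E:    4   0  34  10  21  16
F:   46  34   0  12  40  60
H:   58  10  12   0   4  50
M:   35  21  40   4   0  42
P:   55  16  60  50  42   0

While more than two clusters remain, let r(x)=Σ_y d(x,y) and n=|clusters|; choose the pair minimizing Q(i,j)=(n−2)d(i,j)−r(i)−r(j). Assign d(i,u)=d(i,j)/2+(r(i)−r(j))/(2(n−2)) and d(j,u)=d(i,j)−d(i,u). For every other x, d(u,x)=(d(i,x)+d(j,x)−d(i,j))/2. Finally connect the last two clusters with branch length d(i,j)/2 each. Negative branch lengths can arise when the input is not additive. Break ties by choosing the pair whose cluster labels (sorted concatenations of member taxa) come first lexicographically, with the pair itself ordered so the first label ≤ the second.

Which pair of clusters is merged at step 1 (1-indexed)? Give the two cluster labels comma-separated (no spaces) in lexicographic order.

F,H

iteration 1: select F,H (d=12, Q=-278); attach at lengths (53/4, -5/4); label the merged cluster FH
  updated: d(A,FH)=46, d(E,FH)=16, d(FH,M)=16, d(FH,P)=49
iteration 2: select FH,M (d=16, Q=-193); attach at lengths (61/6, 35/6); label the merged cluster FHM
  updated: d(A,FHM)=65/2, d(E,FHM)=21/2, d(FHM,P)=75/2
iteration 3: select A,E (d=4, Q=-114); attach at lengths (69/4, -53/4); label the merged cluster AE
  updated: d(AE,FHM)=39/2, d(AE,P)=67/2
iteration 4: select AE,FHM (d=39/2, Q=-181/2); attach at lengths (31/4, 47/4); label the merged cluster AEFHM
  updated: d(AEFHM,P)=103/4
iteration 5: select AEFHM,P (d=103/4); attach at lengths (103/8, 103/8); label the merged cluster AEFHMP
final tree: (((A:69/4,E:-53/4):31/4,((F:53/4,H:-5/4):61/6,M:35/6):47/4):103/8,P:103/8)
total length: 309/4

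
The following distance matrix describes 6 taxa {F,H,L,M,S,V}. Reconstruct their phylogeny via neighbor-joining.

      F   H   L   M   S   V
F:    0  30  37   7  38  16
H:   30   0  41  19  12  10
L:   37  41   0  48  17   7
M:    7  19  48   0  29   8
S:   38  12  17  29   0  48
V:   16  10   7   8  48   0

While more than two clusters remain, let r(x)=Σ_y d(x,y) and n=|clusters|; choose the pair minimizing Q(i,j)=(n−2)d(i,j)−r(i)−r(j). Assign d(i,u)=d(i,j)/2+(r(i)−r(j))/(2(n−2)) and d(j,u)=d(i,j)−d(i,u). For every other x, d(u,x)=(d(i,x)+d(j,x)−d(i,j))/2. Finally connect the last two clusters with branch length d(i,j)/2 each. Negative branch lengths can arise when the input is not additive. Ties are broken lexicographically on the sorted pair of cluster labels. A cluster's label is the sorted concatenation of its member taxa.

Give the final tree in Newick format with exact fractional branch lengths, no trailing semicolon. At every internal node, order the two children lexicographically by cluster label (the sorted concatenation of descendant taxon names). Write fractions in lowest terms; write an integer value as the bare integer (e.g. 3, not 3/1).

((((F:13/2,M:1/2):35/4,V:-1/4):23/4,H:11/2):25/4,(L:37/4,S:31/4):25/4)

iteration 1: select L,S (d=17, Q=-226); attach at lengths (37/4, 31/4); label the merged cluster LS
  updated: d(F,LS)=29, d(H,LS)=18, d(LS,M)=30, d(LS,V)=19
iteration 2: select F,M (d=7, Q=-125); attach at lengths (13/2, 1/2); label the merged cluster FM
  updated: d(FM,H)=21, d(FM,LS)=26, d(FM,V)=17/2
iteration 3: select FM,V (d=17/2, Q=-76); attach at lengths (35/4, -1/4); label the merged cluster FMV
  updated: d(FMV,H)=45/4, d(FMV,LS)=73/4
iteration 4: select FMV,H (d=45/4, Q=-95/2); attach at lengths (23/4, 11/2); label the merged cluster FHMV
  updated: d(FHMV,LS)=25/2
iteration 5: select FHMV,LS (d=25/2); attach at lengths (25/4, 25/4); label the merged cluster FHLMSV
final tree: ((((F:13/2,M:1/2):35/4,V:-1/4):23/4,H:11/2):25/4,(L:37/4,S:31/4):25/4)
total length: 225/4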